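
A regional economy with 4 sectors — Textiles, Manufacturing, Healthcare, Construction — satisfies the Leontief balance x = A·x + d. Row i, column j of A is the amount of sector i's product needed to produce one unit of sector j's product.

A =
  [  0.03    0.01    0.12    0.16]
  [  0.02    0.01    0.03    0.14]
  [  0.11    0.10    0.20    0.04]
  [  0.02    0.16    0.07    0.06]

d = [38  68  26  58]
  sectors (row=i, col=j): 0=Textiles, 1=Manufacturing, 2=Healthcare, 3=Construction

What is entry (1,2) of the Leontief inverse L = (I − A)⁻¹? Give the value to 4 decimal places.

Form M = I − A:
  [  0.97   -0.01   -0.12   -0.16]
  [ -0.02    0.99   -0.03   -0.14]
  [ -0.11   -0.10    0.80   -0.04]
  [ -0.02   -0.16   -0.07    0.94]
Leontief inverse L = M⁻¹:
  [  1.0564    0.0604    0.1779    0.1964]
  [  0.0314    1.0426    0.0581    0.1631]
  [  0.1511    0.1481    1.2872    0.1026]
  [  0.0391    0.1898    0.1095    1.1034]
Total output x = L · d:
  x_0 = 1.0564·38 + 0.0604·68 + 0.1779·26 + 0.1964·58 = 60.2641
  x_1 = 0.0314·38 + 1.0426·68 + 0.0581·26 + 0.1631·58 = 83.0660
  x_2 = 0.1511·38 + 0.1481·68 + 1.2872·26 + 0.1026·58 = 55.2314
  x_3 = 0.0391·38 + 0.1898·68 + 0.1095·26 + 1.1034·58 = 81.2362

L[1,2] = 0.0581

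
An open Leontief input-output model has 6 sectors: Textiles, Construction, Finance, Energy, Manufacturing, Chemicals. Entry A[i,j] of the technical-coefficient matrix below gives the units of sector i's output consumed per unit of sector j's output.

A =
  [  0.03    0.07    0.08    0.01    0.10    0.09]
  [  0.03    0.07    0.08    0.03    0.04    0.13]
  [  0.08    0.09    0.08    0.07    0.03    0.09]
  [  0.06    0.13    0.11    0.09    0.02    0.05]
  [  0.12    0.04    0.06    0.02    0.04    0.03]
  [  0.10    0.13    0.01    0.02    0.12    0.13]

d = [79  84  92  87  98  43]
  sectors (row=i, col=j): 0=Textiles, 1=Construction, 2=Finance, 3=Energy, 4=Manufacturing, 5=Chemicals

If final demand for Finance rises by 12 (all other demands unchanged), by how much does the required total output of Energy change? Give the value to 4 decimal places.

2.0050

Form M = I − A:
  [  0.97   -0.07   -0.08   -0.01   -0.10   -0.09]
  [ -0.03    0.93   -0.08   -0.03   -0.04   -0.13]
  [ -0.08   -0.09    0.92   -0.07   -0.03   -0.09]
  [ -0.06   -0.13   -0.11    0.91   -0.02   -0.05]
  [ -0.12   -0.04   -0.06   -0.02    0.96   -0.03]
  [ -0.10   -0.13   -0.01   -0.02   -0.12    0.87]
Leontief inverse L = M⁻¹:
  [  1.0793    0.1241    0.1192    0.0315    0.1406    0.1492]
  [  0.0788    1.1312    0.1192    0.0535    0.0846    0.1955]
  [  0.1307    0.1592    1.1309    0.0990    0.0780    0.1627]
  [  0.1104    0.2019    0.1671    1.1238    0.0643    0.1257]
  [  0.1537    0.0831    0.0960    0.0371    1.0746    0.0774]
  [  0.1611    0.2012    0.0616    0.0437    0.1794    1.2112]
Total output x = L · d:
  x_0 = 1.0793·79 + 0.1241·84 + 0.1192·92 + 0.0315·87 + 0.1406·98 + 0.1492·43 = 129.5918
  x_1 = 0.0788·79 + 1.1312·84 + 0.1192·92 + 0.0535·87 + 0.0846·98 + 0.1955·43 = 133.5636
  x_2 = 0.1307·79 + 0.1592·84 + 1.1309·92 + 0.0990·87 + 0.0780·98 + 0.1627·43 = 150.9870
  x_3 = 0.1104·79 + 0.2019·84 + 0.1671·92 + 1.1238·87 + 0.0643·98 + 0.1257·43 = 150.5294
  x_4 = 0.1537·79 + 0.0831·84 + 0.0960·92 + 0.0371·87 + 1.0746·98 + 0.0774·43 = 139.8189
  x_5 = 0.1611·79 + 0.2012·84 + 0.0616·92 + 0.0437·87 + 0.1794·98 + 1.2112·43 = 108.7600
Δx_3 = L[3,2] · Δd_2 = 0.1671 · 12 = 2.0050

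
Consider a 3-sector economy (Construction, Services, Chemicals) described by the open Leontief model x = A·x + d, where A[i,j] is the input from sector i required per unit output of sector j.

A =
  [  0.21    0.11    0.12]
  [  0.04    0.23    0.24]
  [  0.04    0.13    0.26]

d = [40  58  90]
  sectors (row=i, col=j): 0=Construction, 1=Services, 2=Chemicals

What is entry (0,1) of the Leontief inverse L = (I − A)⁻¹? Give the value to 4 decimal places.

L[0,1] = 0.2327

Form M = I − A:
  [  0.79   -0.11   -0.12]
  [ -0.04    0.77   -0.24]
  [ -0.04   -0.13    0.74]
Leontief inverse L = M⁻¹:
  [  1.2920    0.2327    0.2850]
  [  0.0940    1.3909    0.4663]
  [  0.0864    0.2569    1.4487]
Total output x = L · d:
  x_0 = 1.2920·40 + 0.2327·58 + 0.2850·90 = 90.8262
  x_1 = 0.0940·40 + 1.3909·58 + 0.4663·90 = 126.4025
  x_2 = 0.0864·40 + 0.2569·58 + 1.4487·90 = 148.7370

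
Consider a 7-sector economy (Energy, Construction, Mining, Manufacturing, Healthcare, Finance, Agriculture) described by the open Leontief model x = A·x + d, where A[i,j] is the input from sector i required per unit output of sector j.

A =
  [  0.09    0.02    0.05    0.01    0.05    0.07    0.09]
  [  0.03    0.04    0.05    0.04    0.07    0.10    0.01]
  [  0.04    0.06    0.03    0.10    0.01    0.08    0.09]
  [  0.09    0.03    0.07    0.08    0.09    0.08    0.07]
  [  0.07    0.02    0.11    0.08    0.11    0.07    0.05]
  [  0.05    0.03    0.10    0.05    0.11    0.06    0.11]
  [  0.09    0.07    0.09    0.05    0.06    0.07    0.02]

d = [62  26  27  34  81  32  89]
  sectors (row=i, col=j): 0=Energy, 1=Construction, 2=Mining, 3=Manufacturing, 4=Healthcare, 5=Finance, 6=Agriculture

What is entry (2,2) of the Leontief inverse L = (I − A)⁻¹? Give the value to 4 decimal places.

L[2,2] = 1.0847

Form M = I − A:
  [  0.91   -0.02   -0.05   -0.01   -0.05   -0.07   -0.09]
  [ -0.03    0.96   -0.05   -0.04   -0.07   -0.10   -0.01]
  [ -0.04   -0.06    0.97   -0.10   -0.01   -0.08   -0.09]
  [ -0.09   -0.03   -0.07    0.92   -0.09   -0.08   -0.07]
  [ -0.07   -0.02   -0.11   -0.08    0.89   -0.07   -0.05]
  [ -0.05   -0.03   -0.10   -0.05   -0.11    0.94   -0.11]
  [ -0.09   -0.07   -0.09   -0.05   -0.06   -0.07    0.98]
Leontief inverse L = M⁻¹:
  [  1.1371    0.0471    0.1005    0.0477    0.0975    0.1197    0.1360]
  [  0.0696    1.0627    0.0975    0.0787    0.1183    0.1461    0.0542]
  [  0.0909    0.0898    1.0847    0.1433    0.0649    0.1359    0.1377]
  [  0.1540    0.0650    0.1388    1.1356    0.1575    0.1485    0.1334]
  [  0.1329    0.0555    0.1781    0.1393    1.1764    0.1390    0.1147]
  [  0.1127    0.0676    0.1692    0.1084    0.1755    1.1288    0.1700]
  [  0.1418    0.1000    0.1459    0.0974    0.1160    0.1306    1.0754]
Total output x = L · d:
  x_0 = 1.1371·62 + 0.0471·26 + 0.1005·27 + 0.0477·34 + 0.0975·81 + 0.1197·32 + 0.1360·89 = 99.8904
  x_1 = 0.0696·62 + 1.0627·26 + 0.0975·27 + 0.0787·34 + 0.1183·81 + 0.1461·32 + 0.0542·89 = 56.3365
  x_2 = 0.0909·62 + 0.0898·26 + 1.0847·27 + 0.1433·34 + 0.0649·81 + 0.1359·32 + 0.1377·89 = 63.9949
  x_3 = 0.1540·62 + 0.0650·26 + 0.1388·27 + 1.1356·34 + 0.1575·81 + 0.1485·32 + 0.1334·89 = 82.9751
  x_4 = 0.1329·62 + 0.0555·26 + 0.1781·27 + 0.1393·34 + 1.1764·81 + 0.1390·32 + 0.1147·89 = 129.1741
  x_5 = 0.1127·62 + 0.0676·26 + 0.1692·27 + 0.1084·34 + 0.1755·81 + 1.1288·32 + 0.1700·89 = 82.4612
  x_6 = 0.1418·62 + 0.1000·26 + 0.1459·27 + 0.0974·34 + 0.1160·81 + 0.1306·32 + 1.0754·89 = 127.9232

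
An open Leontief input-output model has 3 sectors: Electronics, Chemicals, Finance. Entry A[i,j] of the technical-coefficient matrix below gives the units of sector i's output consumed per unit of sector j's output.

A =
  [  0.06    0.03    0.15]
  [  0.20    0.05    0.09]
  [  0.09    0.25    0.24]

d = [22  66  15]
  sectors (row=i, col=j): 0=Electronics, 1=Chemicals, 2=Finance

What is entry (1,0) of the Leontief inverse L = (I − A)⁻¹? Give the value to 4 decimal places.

L[1,0] = 0.2532

Form M = I − A:
  [  0.94   -0.03   -0.15]
  [ -0.20    0.95   -0.09]
  [ -0.09   -0.25    0.76]
Leontief inverse L = M⁻¹:
  [  1.1061    0.0954    0.2296]
  [  0.2532    1.1083    0.1812]
  [  0.2143    0.3759    1.4026]
Total output x = L · d:
  x_0 = 1.1061·22 + 0.0954·66 + 0.2296·15 = 34.0714
  x_1 = 0.2532·22 + 1.1083·66 + 0.1812·15 = 81.4365
  x_2 = 0.2143·22 + 0.3759·66 + 1.4026·15 = 50.5599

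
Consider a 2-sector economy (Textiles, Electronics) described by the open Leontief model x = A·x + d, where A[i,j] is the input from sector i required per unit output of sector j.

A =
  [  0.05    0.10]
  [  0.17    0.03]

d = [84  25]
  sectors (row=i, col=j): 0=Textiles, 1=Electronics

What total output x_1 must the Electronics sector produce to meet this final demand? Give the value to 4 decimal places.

Form M = I − A:
  [  0.95   -0.10]
  [ -0.17    0.97]
Leontief inverse L = M⁻¹:
  [  1.0724    0.1106]
  [  0.1879    1.0503]
Total output x = L · d:
  x_0 = 1.0724·84 + 0.1106·25 = 92.8469
  x_1 = 0.1879·84 + 1.0503·25 = 42.0453

42.0453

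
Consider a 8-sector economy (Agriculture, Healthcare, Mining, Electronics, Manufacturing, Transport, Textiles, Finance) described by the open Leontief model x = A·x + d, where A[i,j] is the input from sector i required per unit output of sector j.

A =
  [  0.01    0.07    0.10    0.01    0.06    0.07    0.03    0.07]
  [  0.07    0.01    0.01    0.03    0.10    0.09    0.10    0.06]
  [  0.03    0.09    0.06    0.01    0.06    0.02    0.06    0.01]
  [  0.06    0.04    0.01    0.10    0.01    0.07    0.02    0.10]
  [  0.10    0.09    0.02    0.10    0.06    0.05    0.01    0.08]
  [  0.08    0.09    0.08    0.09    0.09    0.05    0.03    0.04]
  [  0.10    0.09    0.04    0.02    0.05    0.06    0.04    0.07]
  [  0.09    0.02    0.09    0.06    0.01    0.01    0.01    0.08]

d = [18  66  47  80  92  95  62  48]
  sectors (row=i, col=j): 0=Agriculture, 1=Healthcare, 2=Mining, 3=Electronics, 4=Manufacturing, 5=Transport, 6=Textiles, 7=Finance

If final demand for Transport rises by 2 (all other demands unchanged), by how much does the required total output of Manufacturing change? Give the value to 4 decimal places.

Form M = I − A:
  [  0.99   -0.07   -0.10   -0.01   -0.06   -0.07   -0.03   -0.07]
  [ -0.07    0.99   -0.01   -0.03   -0.10   -0.09   -0.10   -0.06]
  [ -0.03   -0.09    0.94   -0.01   -0.06   -0.02   -0.06   -0.01]
  [ -0.06   -0.04   -0.01    0.90   -0.01   -0.07   -0.02   -0.10]
  [ -0.10   -0.09   -0.02   -0.10    0.94   -0.05   -0.01   -0.08]
  [ -0.08   -0.09   -0.08   -0.09   -0.09    0.95   -0.03   -0.04]
  [ -0.10   -0.09   -0.04   -0.02   -0.05   -0.06    0.96   -0.07]
  [ -0.09   -0.02   -0.09   -0.06   -0.01   -0.01   -0.01    0.92]
Leontief inverse L = M⁻¹:
  [  1.0610    0.1166    0.1393    0.0483    0.1041    0.1062    0.0606    0.1134]
  [  0.1312    1.0674    0.0574    0.0782    0.1474    0.1348    0.1275    0.1171]
  [  0.0719    0.1284    1.0883    0.0387    0.0985    0.0544    0.0877    0.0475]
  [  0.1077    0.0793    0.0508    1.1422    0.0449    0.1074    0.0440    0.1500]
  [  0.1584    0.1400    0.0675    0.1507    1.1081    0.1000    0.0430    0.1423]
  [  0.1432    0.1493    0.1281    0.1429    0.1451    1.1036    0.0681    0.1033]
  [  0.1544    0.1400    0.0871    0.0610    0.0995    0.1053    1.0734    0.1234]
  [  0.1257    0.0570    0.1277    0.0886    0.0407    0.0399    0.0330    1.1190]
Total output x = L · d:
  x_0 = 1.0610·18 + 0.1166·66 + 0.1393·47 + 0.0483·80 + 0.1041·92 + 0.1062·95 + 0.0606·62 + 0.1134·48 = 66.0752
  x_1 = 0.1312·18 + 1.0674·66 + 0.0574·47 + 0.0782·80 + 0.1474·92 + 0.1348·95 + 0.1275·62 + 0.1171·48 = 121.6438
  x_2 = 0.0719·18 + 0.1284·66 + 1.0883·47 + 0.0387·80 + 0.0985·92 + 0.0544·95 + 0.0877·62 + 0.0475·48 = 85.9626
  x_3 = 0.1077·18 + 0.0793·66 + 0.0508·47 + 1.1422·80 + 0.0449·92 + 0.1074·95 + 0.0440·62 + 0.1500·48 = 125.1926
  x_4 = 0.1584·18 + 0.1400·66 + 0.0675·47 + 0.1507·80 + 1.1081·92 + 0.1000·95 + 0.0430·62 + 0.1423·48 = 148.2716
  x_5 = 0.1432·18 + 0.1493·66 + 0.1281·47 + 0.1429·80 + 0.1451·92 + 1.1036·95 + 0.0681·62 + 0.1033·48 = 157.2604
  x_6 = 0.1544·18 + 0.1400·66 + 0.0871·47 + 0.0610·80 + 0.0995·92 + 0.1053·95 + 1.0734·62 + 0.1234·48 = 112.6199
  x_7 = 0.1257·18 + 0.0570·66 + 0.1277·47 + 0.0886·80 + 0.0407·92 + 0.0399·95 + 0.0330·62 + 1.1190·48 = 82.4015
Δx_4 = L[4,5] · Δd_5 = 0.1000 · 2 = 0.2000

0.2000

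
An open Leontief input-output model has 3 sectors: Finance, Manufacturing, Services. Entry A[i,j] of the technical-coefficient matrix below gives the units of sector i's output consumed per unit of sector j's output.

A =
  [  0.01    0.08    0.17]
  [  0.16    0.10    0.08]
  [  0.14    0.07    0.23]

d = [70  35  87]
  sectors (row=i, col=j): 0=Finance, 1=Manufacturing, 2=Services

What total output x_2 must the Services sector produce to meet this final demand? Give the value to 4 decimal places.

137.4041

Form M = I − A:
  [  0.99   -0.08   -0.17]
  [ -0.16    0.90   -0.08]
  [ -0.14   -0.07    0.77]
Leontief inverse L = M⁻¹:
  [  1.0633    0.1137    0.2466]
  [  0.2079    1.1424    0.1646]
  [  0.2122    0.1245    1.3585]
Total output x = L · d:
  x_0 = 1.0633·70 + 0.1137·35 + 0.2466·87 = 99.8659
  x_1 = 0.2079·70 + 1.1424·35 + 0.1646·87 = 68.8565
  x_2 = 0.2122·70 + 0.1245·35 + 1.3585·87 = 137.4041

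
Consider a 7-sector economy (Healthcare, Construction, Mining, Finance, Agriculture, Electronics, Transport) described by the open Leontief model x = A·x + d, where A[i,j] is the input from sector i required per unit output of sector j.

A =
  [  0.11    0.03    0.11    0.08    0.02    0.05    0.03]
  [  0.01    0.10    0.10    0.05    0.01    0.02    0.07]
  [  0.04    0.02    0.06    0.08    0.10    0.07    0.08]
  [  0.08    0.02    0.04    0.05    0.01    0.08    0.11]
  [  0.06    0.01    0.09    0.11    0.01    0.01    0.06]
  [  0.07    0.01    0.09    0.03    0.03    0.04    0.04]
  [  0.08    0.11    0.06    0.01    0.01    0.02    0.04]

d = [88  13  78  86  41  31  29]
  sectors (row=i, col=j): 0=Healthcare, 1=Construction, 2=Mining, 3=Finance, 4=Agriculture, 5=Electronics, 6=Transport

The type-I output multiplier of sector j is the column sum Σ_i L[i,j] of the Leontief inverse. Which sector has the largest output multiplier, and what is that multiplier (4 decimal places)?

Form M = I − A:
  [  0.89   -0.03   -0.11   -0.08   -0.02   -0.05   -0.03]
  [ -0.01    0.90   -0.10   -0.05   -0.01   -0.02   -0.07]
  [ -0.04   -0.02    0.94   -0.08   -0.10   -0.07   -0.08]
  [ -0.08   -0.02   -0.04    0.95   -0.01   -0.08   -0.11]
  [ -0.06   -0.01   -0.09   -0.11    0.99   -0.01   -0.06]
  [ -0.07   -0.01   -0.09   -0.03   -0.03    0.96   -0.04]
  [ -0.08   -0.11   -0.06   -0.01   -0.01   -0.02    0.96]
Leontief inverse L = M⁻¹:
  [  1.1591    0.0556    0.1641    0.1231    0.0451    0.0858    0.0744]
  [  0.0418    1.1316    0.1429    0.0812    0.0300    0.0455    0.1088]
  [  0.0888    0.0481    1.1137    0.1222    0.1203    0.1009    0.1248]
  [  0.1250    0.0494    0.0881    1.0813    0.0276    0.1074    0.1449]
  [  0.1005    0.0334    0.1301    0.1427    1.0293    0.0401    0.0988]
  [  0.1050    0.0287    0.1290    0.0612    0.0490    1.0642    0.0706]
  [  0.1115    0.1388    0.1046    0.0412    0.0268    0.0424    1.0721]
Total output x = L · d:
  x_0 = 1.1591·88 + 0.0556·13 + 0.1641·78 + 0.1231·86 + 0.0451·41 + 0.0858·31 + 0.0744·29 = 132.7780
  x_1 = 0.0418·88 + 1.1316·13 + 0.1429·78 + 0.0812·86 + 0.0300·41 + 0.0455·31 + 0.1088·29 = 42.3154
  x_2 = 0.0888·88 + 0.0481·13 + 1.1137·78 + 0.1222·86 + 0.1203·41 + 0.1009·31 + 0.1248·29 = 117.5054
  x_3 = 0.1250·88 + 0.0494·13 + 0.0881·78 + 1.0813·86 + 0.0276·41 + 0.1074·31 + 0.1449·29 = 120.1666
  x_4 = 0.1005·88 + 0.0334·13 + 0.1301·78 + 0.1427·86 + 1.0293·41 + 0.0401·31 + 0.0988·29 = 77.9928
  x_5 = 0.1050·88 + 0.0287·13 + 0.1290·78 + 0.0612·86 + 0.0490·41 + 1.0642·31 + 0.0706·29 = 61.9904
  x_6 = 0.1115·88 + 0.1388·13 + 0.1046·78 + 0.0412·86 + 0.0268·41 + 0.0424·31 + 1.0721·29 = 56.8215
Output multipliers (column sums of L):
  Healthcare: 1.7318
  Construction: 1.4855
  Mining: 1.8725
  Finance: 1.6529
  Agriculture: 1.3281
  Electronics: 1.4862
  Transport: 1.6945

Mining (1.8725)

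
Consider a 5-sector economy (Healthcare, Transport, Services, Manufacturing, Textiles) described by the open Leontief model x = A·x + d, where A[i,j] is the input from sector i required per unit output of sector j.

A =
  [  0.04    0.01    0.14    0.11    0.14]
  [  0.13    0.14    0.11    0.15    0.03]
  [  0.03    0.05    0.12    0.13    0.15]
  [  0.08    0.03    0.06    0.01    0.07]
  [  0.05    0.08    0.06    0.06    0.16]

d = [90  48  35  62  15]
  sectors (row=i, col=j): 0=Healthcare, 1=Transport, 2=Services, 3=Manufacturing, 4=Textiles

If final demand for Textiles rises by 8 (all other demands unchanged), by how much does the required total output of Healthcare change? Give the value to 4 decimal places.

1.8638

Form M = I − A:
  [  0.96   -0.01   -0.14   -0.11   -0.14]
  [ -0.13    0.86   -0.11   -0.15   -0.03]
  [ -0.03   -0.05    0.88   -0.13   -0.15]
  [ -0.08   -0.03   -0.06    0.99   -0.07]
  [ -0.05   -0.08   -0.06   -0.06    0.84]
Leontief inverse L = M⁻¹:
  [  1.0814    0.0521    0.2060    0.1692    0.2330]
  [  0.1953    1.1976    0.2060    0.2382    0.1320]
  [  0.0799    0.0999    1.1916    0.1954    0.2460]
  [  0.1049    0.0556    0.1039    1.0514    0.1257]
  [  0.0962    0.1283    0.1244    0.1218    1.2435]
Total output x = L · d:
  x_0 = 1.0814·90 + 0.0521·48 + 0.2060·35 + 0.1692·62 + 0.2330·15 = 121.0235
  x_1 = 0.1953·90 + 1.1976·48 + 0.2060·35 + 0.2382·62 + 0.1320·15 = 99.0263
  x_2 = 0.0799·90 + 0.0999·48 + 1.1916·35 + 0.1954·62 + 0.2460·15 = 69.4947
  x_3 = 0.1049·90 + 0.0556·48 + 0.1039·35 + 1.0514·62 + 0.1257·15 = 82.8267
  x_4 = 0.0962·90 + 0.1283·48 + 0.1244·35 + 0.1218·62 + 1.2435·15 = 45.3721
Δx_0 = L[0,4] · Δd_4 = 0.2330 · 8 = 1.8638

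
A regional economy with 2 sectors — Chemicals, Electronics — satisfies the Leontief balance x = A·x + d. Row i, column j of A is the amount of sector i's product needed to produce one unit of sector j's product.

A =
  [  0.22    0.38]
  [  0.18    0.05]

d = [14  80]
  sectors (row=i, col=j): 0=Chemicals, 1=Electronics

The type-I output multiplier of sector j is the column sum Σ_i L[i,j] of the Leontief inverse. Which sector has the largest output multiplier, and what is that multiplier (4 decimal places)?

Electronics (1.7247)

Form M = I − A:
  [  0.78   -0.38]
  [ -0.18    0.95]
Leontief inverse L = M⁻¹:
  [  1.4124    0.5650]
  [  0.2676    1.1597]
Total output x = L · d:
  x_0 = 1.4124·14 + 0.5650·80 = 64.9718
  x_1 = 0.2676·14 + 1.1597·80 = 96.5210
Output multipliers (column sums of L):
  Chemicals: 1.6800
  Electronics: 1.7247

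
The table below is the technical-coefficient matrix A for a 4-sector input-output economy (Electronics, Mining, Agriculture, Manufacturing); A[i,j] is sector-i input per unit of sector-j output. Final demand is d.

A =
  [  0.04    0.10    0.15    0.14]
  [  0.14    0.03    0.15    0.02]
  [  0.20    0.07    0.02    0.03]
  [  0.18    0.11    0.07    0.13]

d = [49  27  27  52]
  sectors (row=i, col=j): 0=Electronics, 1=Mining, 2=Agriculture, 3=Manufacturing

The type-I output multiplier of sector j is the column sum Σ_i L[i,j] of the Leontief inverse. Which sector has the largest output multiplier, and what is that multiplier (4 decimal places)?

Form M = I − A:
  [  0.96   -0.10   -0.15   -0.14]
  [ -0.14    0.97   -0.15   -0.02]
  [ -0.20   -0.07    0.98   -0.03]
  [ -0.18   -0.11   -0.07    0.87]
Leontief inverse L = M⁻¹:
  [  1.1454    0.1556    0.2131    0.1952]
  [  0.2110    1.0747    0.2015    0.0656]
  [  0.2575    0.1139    1.0831    0.0814]
  [  0.2844    0.1772    0.1567    1.2047]
Total output x = L · d:
  x_0 = 1.1454·49 + 0.1556·27 + 0.2131·27 + 0.1952·52 = 76.2284
  x_1 = 0.2110·49 + 1.0747·27 + 0.2015·27 + 0.0656·52 = 48.2057
  x_2 = 0.2575·49 + 0.1139·27 + 1.0831·27 + 0.0814·52 = 49.1713
  x_3 = 0.2844·49 + 0.1772·27 + 0.1567·27 + 1.2047·52 = 85.5928
Output multipliers (column sums of L):
  Electronics: 1.8982
  Mining: 1.5214
  Agriculture: 1.6543
  Manufacturing: 1.5469

Electronics (1.8982)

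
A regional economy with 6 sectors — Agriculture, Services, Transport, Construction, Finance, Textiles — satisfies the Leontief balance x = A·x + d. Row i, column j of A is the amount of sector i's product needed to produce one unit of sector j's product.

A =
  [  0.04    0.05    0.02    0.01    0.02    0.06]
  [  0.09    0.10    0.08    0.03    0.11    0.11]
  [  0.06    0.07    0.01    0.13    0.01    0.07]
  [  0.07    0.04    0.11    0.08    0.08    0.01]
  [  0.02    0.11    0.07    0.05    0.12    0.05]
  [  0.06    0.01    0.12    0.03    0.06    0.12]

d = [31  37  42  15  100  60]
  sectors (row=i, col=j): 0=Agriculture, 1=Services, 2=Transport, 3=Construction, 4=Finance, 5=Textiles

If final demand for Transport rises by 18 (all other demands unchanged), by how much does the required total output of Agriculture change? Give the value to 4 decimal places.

Form M = I − A:
  [  0.96   -0.05   -0.02   -0.01   -0.02   -0.06]
  [ -0.09    0.90   -0.08   -0.03   -0.11   -0.11]
  [ -0.06   -0.07    0.99   -0.13   -0.01   -0.07]
  [ -0.07   -0.04   -0.11    0.92   -0.08   -0.01]
  [ -0.02   -0.11   -0.07   -0.05    0.88   -0.05]
  [ -0.06   -0.01   -0.12   -0.03   -0.06    0.88]
Leontief inverse L = M⁻¹:
  [  1.0590    0.0693    0.0432    0.0250    0.0414    0.0869]
  [  0.1367    1.1551    0.1373    0.0734    0.1677    0.1750]
  [  0.0948    0.1015    1.0544    0.1595    0.0487    0.1076]
  [  0.1041    0.0822    0.1475    1.1197    0.1194    0.0486]
  [  0.0600    0.1613    0.1196    0.0899    1.1743    0.1015]
  [  0.0943    0.0455    0.1615    0.0686    0.0955    1.1675]
Total output x = L · d:
  x_0 = 1.0590·31 + 0.0693·37 + 0.0432·42 + 0.0250·15 + 0.0414·100 + 0.0869·60 = 46.9438
  x_1 = 0.1367·31 + 1.1551·37 + 0.1373·42 + 0.0734·15 + 0.1677·100 + 0.1750·60 = 81.1062
  x_2 = 0.0948·31 + 0.1015·37 + 1.0544·42 + 0.1595·15 + 0.0487·100 + 0.1076·60 = 64.6944
  x_3 = 0.1041·31 + 0.0822·37 + 0.1475·42 + 1.1197·15 + 0.1194·100 + 0.0486·60 = 44.1138
  x_4 = 0.0600·31 + 0.1613·37 + 0.1196·42 + 0.0899·15 + 1.1743·100 + 0.1015·60 = 137.7226
  x_5 = 0.0943·31 + 0.0455·37 + 0.1615·42 + 0.0686·15 + 0.0955·100 + 1.1675·60 = 92.0202
Δx_0 = L[0,2] · Δd_2 = 0.0432 · 18 = 0.7783

0.7783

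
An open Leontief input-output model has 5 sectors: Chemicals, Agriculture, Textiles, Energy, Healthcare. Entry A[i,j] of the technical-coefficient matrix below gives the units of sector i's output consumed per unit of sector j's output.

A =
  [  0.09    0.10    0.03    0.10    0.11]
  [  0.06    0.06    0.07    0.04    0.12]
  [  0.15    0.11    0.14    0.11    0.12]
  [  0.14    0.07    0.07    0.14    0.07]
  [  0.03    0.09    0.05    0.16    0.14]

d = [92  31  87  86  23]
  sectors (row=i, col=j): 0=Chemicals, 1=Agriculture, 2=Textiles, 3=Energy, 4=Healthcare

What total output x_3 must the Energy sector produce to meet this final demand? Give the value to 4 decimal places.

Form M = I − A:
  [  0.91   -0.10   -0.03   -0.10   -0.11]
  [ -0.06    0.94   -0.07   -0.04   -0.12]
  [ -0.15   -0.11    0.86   -0.11   -0.12]
  [ -0.14   -0.07   -0.07    0.86   -0.07]
  [ -0.03   -0.09   -0.05   -0.16    0.86]
Leontief inverse L = M⁻¹:
  [  1.1589    0.1658    0.0809    0.1897    0.1981]
  [  0.1173    1.1174    0.1160    0.1170    0.1966]
  [  0.2618    0.2136    1.2239    0.2442    0.2539]
  [  0.2285    0.1486    0.1312    1.2446    0.1696]
  [  0.1104    0.1628    0.1105    0.2646    1.2366]
Total output x = L · d:
  x_0 = 1.1589·92 + 0.1658·31 + 0.0809·87 + 0.1897·86 + 0.1981·23 = 139.6617
  x_1 = 0.1173·92 + 1.1174·31 + 0.1160·87 + 0.1170·86 + 0.1966·23 = 70.1098
  x_2 = 0.2618·92 + 0.2136·31 + 1.2239·87 + 0.2442·86 + 0.2539·23 = 164.0253
  x_3 = 0.2285·92 + 0.1486·31 + 0.1312·87 + 1.2446·86 + 0.1696·23 = 147.9809
  x_4 = 0.1104·92 + 0.1628·31 + 0.1105·87 + 0.2646·86 + 1.2366·23 = 76.0209

147.9809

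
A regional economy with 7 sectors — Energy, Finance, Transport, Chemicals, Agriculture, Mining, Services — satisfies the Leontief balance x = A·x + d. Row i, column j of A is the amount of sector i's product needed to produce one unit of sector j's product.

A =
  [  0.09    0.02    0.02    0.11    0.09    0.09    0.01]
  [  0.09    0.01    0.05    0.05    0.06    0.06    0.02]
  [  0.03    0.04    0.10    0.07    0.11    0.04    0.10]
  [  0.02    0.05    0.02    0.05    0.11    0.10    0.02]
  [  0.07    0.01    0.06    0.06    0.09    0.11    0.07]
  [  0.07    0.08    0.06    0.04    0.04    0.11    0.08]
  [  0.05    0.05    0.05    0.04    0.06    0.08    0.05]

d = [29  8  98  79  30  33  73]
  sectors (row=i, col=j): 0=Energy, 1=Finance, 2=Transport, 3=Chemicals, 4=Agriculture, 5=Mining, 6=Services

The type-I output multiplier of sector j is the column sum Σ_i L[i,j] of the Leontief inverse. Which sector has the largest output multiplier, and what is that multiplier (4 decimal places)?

Mining (2.0554)

Form M = I − A:
  [  0.91   -0.02   -0.02   -0.11   -0.09   -0.09   -0.01]
  [ -0.09    0.99   -0.05   -0.05   -0.06   -0.06   -0.02]
  [ -0.03   -0.04    0.90   -0.07   -0.11   -0.04   -0.10]
  [ -0.02   -0.05   -0.02    0.95   -0.11   -0.10   -0.02]
  [ -0.07   -0.01   -0.06   -0.06    0.91   -0.11   -0.07]
  [ -0.07   -0.08   -0.06   -0.04   -0.04    0.89   -0.08]
  [ -0.05   -0.05   -0.05   -0.04   -0.06   -0.08    0.95]
Leontief inverse L = M⁻¹:
  [  1.1357    0.0500    0.0549    0.1565    0.1513    0.1612    0.0468]
  [  0.1268    1.0333    0.0799    0.0888    0.1095    0.1142    0.0511]
  [  0.0784    0.0725    1.1474    0.1199    0.1805    0.1135    0.1485]
  [  0.0609    0.0757    0.0542    1.0869    0.1597    0.1606    0.0561]
  [  0.1197    0.0446    0.1034    0.1095    1.1552    0.1853    0.1161]
  [  0.1223    0.1140    0.1036    0.0893    0.1030    1.1822    0.1236]
  [  0.0910    0.0764    0.0850    0.0794    0.1116    0.1385    1.0857]
Total output x = L · d:
  x_0 = 1.1357·29 + 0.0500·8 + 0.0549·98 + 0.1565·79 + 0.1513·30 + 0.1612·33 + 0.0468·73 = 64.3581
  x_1 = 0.1268·29 + 1.0333·8 + 0.0799·98 + 0.0888·79 + 0.1095·30 + 0.1142·33 + 0.0511·73 = 37.5725
  x_2 = 0.0784·29 + 0.0725·8 + 1.1474·98 + 0.1199·79 + 0.1805·30 + 0.1135·33 + 0.1485·73 = 144.7709
  x_3 = 0.0609·29 + 0.0757·8 + 0.0542·98 + 1.0869·79 + 0.1597·30 + 0.1606·33 + 0.0561·73 = 107.7317
  x_4 = 0.1197·29 + 0.0446·8 + 0.1034·98 + 0.1095·79 + 1.1552·30 + 0.1853·33 + 0.1161·73 = 71.8571
  x_5 = 0.1223·29 + 0.1140·8 + 0.1036·98 + 0.0893·79 + 0.1030·30 + 1.1822·33 + 0.1236·73 = 72.7900
  x_6 = 0.0910·29 + 0.0764·8 + 0.0850·98 + 0.0794·79 + 0.1116·30 + 0.1385·33 + 1.0857·73 = 105.0305
Output multipliers (column sums of L):
  Energy: 1.7348
  Finance: 1.4665
  Transport: 1.6284
  Chemicals: 1.7302
  Agriculture: 1.9709
  Mining: 2.0554
  Services: 1.6279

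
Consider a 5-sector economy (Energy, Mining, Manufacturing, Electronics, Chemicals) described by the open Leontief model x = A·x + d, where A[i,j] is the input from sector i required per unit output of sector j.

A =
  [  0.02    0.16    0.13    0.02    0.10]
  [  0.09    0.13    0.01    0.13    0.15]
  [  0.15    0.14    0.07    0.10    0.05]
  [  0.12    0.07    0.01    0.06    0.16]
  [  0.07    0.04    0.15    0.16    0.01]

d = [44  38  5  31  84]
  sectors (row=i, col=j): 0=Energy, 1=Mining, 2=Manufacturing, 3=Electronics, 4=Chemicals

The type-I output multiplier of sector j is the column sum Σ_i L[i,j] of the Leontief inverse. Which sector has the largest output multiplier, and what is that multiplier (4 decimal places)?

Form M = I − A:
  [  0.98   -0.16   -0.13   -0.02   -0.10]
  [ -0.09    0.87   -0.01   -0.13   -0.15]
  [ -0.15   -0.14    0.93   -0.10   -0.05]
  [ -0.12   -0.07   -0.01    0.94   -0.16]
  [ -0.07   -0.04   -0.15   -0.16    0.99]
Leontief inverse L = M⁻¹:
  [  1.0972    0.2483    0.1855    0.1072    0.1752]
  [  0.1687    1.2220    0.0781    0.2221    0.2420]
  [  0.2297    0.2467    1.1359    0.1850    0.1479]
  [  0.1803    0.1471    0.0757    1.1348    0.2277]
  [  0.1483    0.1281    0.2006    0.2280    1.0915]
Total output x = L · d:
  x_0 = 1.0972·44 + 0.2483·38 + 0.1855·5 + 0.1072·31 + 0.1752·84 = 76.6785
  x_1 = 0.1687·44 + 1.2220·38 + 0.0781·5 + 0.2221·31 + 0.2420·84 = 81.4649
  x_2 = 0.2297·44 + 0.2467·38 + 1.1359·5 + 0.1850·31 + 0.1479·84 = 43.3180
  x_3 = 0.1803·44 + 0.1471·38 + 0.0757·5 + 1.1348·31 + 0.2277·84 = 68.2139
  x_4 = 0.1483·44 + 0.1281·38 + 0.2006·5 + 0.2280·31 + 1.0915·84 = 111.1495
Output multipliers (column sums of L):
  Energy: 1.8243
  Mining: 1.9923
  Manufacturing: 1.6758
  Electronics: 1.8772
  Chemicals: 1.8843

Mining (1.9923)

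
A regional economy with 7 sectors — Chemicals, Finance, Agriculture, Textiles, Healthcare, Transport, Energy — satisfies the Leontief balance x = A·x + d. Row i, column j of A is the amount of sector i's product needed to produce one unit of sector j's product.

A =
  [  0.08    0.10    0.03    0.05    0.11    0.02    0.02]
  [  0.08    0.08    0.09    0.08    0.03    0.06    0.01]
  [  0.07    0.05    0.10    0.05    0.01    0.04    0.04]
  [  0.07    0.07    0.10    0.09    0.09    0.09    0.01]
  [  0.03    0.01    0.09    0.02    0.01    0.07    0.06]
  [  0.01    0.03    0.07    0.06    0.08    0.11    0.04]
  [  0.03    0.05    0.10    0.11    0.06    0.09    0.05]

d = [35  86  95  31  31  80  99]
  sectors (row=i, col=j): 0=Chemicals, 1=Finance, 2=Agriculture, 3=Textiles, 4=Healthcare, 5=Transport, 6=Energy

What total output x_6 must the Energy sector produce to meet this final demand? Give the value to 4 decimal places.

Form M = I − A:
  [  0.92   -0.10   -0.03   -0.05   -0.11   -0.02   -0.02]
  [ -0.08    0.92   -0.09   -0.08   -0.03   -0.06   -0.01]
  [ -0.07   -0.05    0.90   -0.05   -0.01   -0.04   -0.04]
  [ -0.07   -0.07   -0.10    0.91   -0.09   -0.09   -0.01]
  [ -0.03   -0.01   -0.09   -0.02    0.99   -0.07   -0.06]
  [ -0.01   -0.03   -0.07   -0.06   -0.08    0.89   -0.04]
  [ -0.03   -0.05   -0.10   -0.11   -0.06   -0.09    0.95]
Leontief inverse L = M⁻¹:
  [  1.1192    0.1391    0.0853    0.0908    0.1453    0.0632    0.0414]
  [  0.1232    1.1240    0.1494    0.1261    0.0712    0.1068    0.0310]
  [  0.1062    0.0871    1.1504    0.0899    0.0441    0.0785    0.0586]
  [  0.1175    0.1174    0.1720    1.1425    0.1365    0.1484    0.0378]
  [  0.0546    0.0359    0.1316    0.0524    1.0365    0.1042    0.0775]
  [  0.0412    0.0617    0.1276    0.1015    0.1146    1.1602    0.0640]
  [  0.0740    0.0944    0.1720    0.1642    0.1051    0.1495    1.0771]
Total output x = L · d:
  x_0 = 1.1192·35 + 0.1391·86 + 0.0853·95 + 0.0908·31 + 0.1453·31 + 0.0632·80 + 0.0414·99 = 75.7136
  x_1 = 0.1232·35 + 1.1240·86 + 0.1494·95 + 0.1261·31 + 0.0712·31 + 0.1068·80 + 0.0310·99 = 132.9018
  x_2 = 0.1062·35 + 0.0871·86 + 1.1504·95 + 0.0899·31 + 0.0441·31 + 0.0785·80 + 0.0586·99 = 136.7303
  x_3 = 0.1175·35 + 0.1174·86 + 0.1720·95 + 1.1425·31 + 0.1365·31 + 0.1484·80 + 0.0378·99 = 85.8188
  x_4 = 0.0546·35 + 0.0359·86 + 0.1316·95 + 0.0524·31 + 1.0365·31 + 0.1042·80 + 0.0775·99 = 67.2654
  x_5 = 0.0412·35 + 0.0617·86 + 0.1276·95 + 0.1015·31 + 0.1146·31 + 1.1602·80 + 0.0640·99 = 124.7250
  x_6 = 0.0740·35 + 0.0944·86 + 0.1720·95 + 0.1642·31 + 0.1051·31 + 0.1495·80 + 1.0771·99 = 153.9903

153.9903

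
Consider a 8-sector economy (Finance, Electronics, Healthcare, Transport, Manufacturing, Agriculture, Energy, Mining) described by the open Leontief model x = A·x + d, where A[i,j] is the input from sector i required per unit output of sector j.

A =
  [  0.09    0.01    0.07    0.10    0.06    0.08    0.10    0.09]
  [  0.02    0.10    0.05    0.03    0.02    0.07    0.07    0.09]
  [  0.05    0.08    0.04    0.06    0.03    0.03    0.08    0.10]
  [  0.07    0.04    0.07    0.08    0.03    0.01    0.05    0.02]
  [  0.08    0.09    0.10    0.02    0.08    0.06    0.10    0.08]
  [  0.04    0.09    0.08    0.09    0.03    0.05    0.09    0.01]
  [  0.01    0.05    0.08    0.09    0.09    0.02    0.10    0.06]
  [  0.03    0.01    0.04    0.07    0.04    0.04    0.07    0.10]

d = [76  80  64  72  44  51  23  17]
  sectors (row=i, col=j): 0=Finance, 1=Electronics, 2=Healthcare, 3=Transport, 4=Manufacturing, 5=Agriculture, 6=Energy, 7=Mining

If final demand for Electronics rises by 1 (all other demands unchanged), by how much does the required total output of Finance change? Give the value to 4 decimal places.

Form M = I − A:
  [  0.91   -0.01   -0.07   -0.10   -0.06   -0.08   -0.10   -0.09]
  [ -0.02    0.90   -0.05   -0.03   -0.02   -0.07   -0.07   -0.09]
  [ -0.05   -0.08    0.96   -0.06   -0.03   -0.03   -0.08   -0.10]
  [ -0.07   -0.04   -0.07    0.92   -0.03   -0.01   -0.05   -0.02]
  [ -0.08   -0.09   -0.10   -0.02    0.92   -0.06   -0.10   -0.08]
  [ -0.04   -0.09   -0.08   -0.09   -0.03    0.95   -0.09   -0.01]
  [ -0.01   -0.05   -0.08   -0.09   -0.09   -0.02    0.90   -0.06]
  [ -0.03   -0.01   -0.04   -0.07   -0.04   -0.04   -0.07    0.90]
Leontief inverse L = M⁻¹:
  [  1.1462    0.0710    0.1466    0.1832    0.1175    0.1269    0.1948    0.1669]
  [  0.0538    1.1505    0.1028    0.0866    0.0582    0.1063    0.1381    0.1493]
  [  0.0887    0.1280    1.0962    0.1207    0.0724    0.0674    0.1515    0.1634]
  [  0.1059    0.0788    0.1160    1.1297    0.0641    0.0395    0.1075    0.0698]
  [  0.1336    0.1597    0.1769    0.0992    1.1386    0.1128    0.1993    0.1669]
  [  0.0808    0.1459    0.1393    0.1519    0.0725    1.0872    0.1634    0.0709]
  [  0.0537    0.1064    0.1431    0.1521    0.1380    0.0573    1.1774    0.1267]
  [  0.0647    0.0488    0.0890    0.1233    0.0773    0.0693    0.1308    1.1514]
Total output x = L · d:
  x_0 = 1.1462·76 + 0.0710·80 + 0.1466·64 + 0.1832·72 + 0.1175·44 + 0.1269·51 + 0.1948·23 + 0.1669·17 = 134.3220
  x_1 = 0.0538·76 + 1.1505·80 + 0.1028·64 + 0.0866·72 + 0.0582·44 + 0.1063·51 + 0.1381·23 + 0.1493·17 = 122.6438
  x_2 = 0.0887·76 + 0.1280·80 + 1.0962·64 + 0.1207·72 + 0.0724·44 + 0.0674·51 + 0.1515·23 + 0.1634·17 = 108.7158
  x_3 = 0.1059·76 + 0.0788·80 + 0.1160·64 + 1.1297·72 + 0.0641·44 + 0.0395·51 + 0.1075·23 + 0.0698·17 = 111.6040
  x_4 = 0.1336·76 + 0.1597·80 + 0.1769·64 + 0.0992·72 + 1.1386·44 + 0.1128·51 + 0.1993·23 + 0.1669·17 = 104.6622
  x_5 = 0.0808·76 + 0.1459·80 + 0.1393·64 + 0.1519·72 + 0.0725·44 + 1.0872·51 + 0.1634·23 + 0.0709·17 = 101.2685
  x_6 = 0.0537·76 + 0.1064·80 + 0.1431·64 + 0.1521·72 + 0.1380·44 + 0.0573·51 + 1.1774·23 + 0.1267·17 = 70.9296
  x_7 = 0.0647·76 + 0.0488·80 + 0.0890·64 + 0.1233·72 + 0.0773·44 + 0.0693·51 + 0.1308·23 + 1.1514·17 = 52.9103
Δx_0 = L[0,1] · Δd_1 = 0.0710 · 1 = 0.0710

0.0710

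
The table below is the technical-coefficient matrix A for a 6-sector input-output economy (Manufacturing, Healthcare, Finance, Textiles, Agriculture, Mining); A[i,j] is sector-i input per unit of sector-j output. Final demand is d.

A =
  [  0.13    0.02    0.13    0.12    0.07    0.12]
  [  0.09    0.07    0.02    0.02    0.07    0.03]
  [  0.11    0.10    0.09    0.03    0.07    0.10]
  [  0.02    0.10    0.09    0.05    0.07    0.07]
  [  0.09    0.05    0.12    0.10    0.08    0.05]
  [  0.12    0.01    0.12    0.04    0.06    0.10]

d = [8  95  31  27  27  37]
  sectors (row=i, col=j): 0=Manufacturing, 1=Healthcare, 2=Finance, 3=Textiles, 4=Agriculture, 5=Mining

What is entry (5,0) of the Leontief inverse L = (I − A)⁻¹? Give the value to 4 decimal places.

Form M = I − A:
  [  0.87   -0.02   -0.13   -0.12   -0.07   -0.12]
  [ -0.09    0.93   -0.02   -0.02   -0.07   -0.03]
  [ -0.11   -0.10    0.91   -0.03   -0.07   -0.10]
  [ -0.02   -0.10   -0.09    0.95   -0.07   -0.07]
  [ -0.09   -0.05   -0.12   -0.10    0.92   -0.05]
  [ -0.12   -0.01   -0.12   -0.04   -0.06    0.90]
Leontief inverse L = M⁻¹:
  [  1.2391    0.0839    0.2461    0.1908    0.1482    0.2184]
  [  0.1464    1.0995    0.0753    0.0587    0.1099    0.0752]
  [  0.2055    0.1501    1.1816    0.0882    0.1353    0.1781]
  [  0.0895    0.1438    0.1562    1.0899    0.1207    0.1256]
  [  0.1771    0.1063    0.2108    0.1571    1.1448    0.1264]
  [  0.2100    0.0569    0.2122    0.0968    0.1207    1.1788]
Total output x = L · d:
  x_0 = 1.2391·8 + 0.0839·95 + 0.2461·31 + 0.1908·27 + 0.1482·27 + 0.2184·37 = 42.7492
  x_1 = 0.1464·8 + 1.0995·95 + 0.0753·31 + 0.0587·27 + 0.1099·27 + 0.0752·37 = 115.2982
  x_2 = 0.2055·8 + 0.1501·95 + 1.1816·31 + 0.0882·27 + 0.1353·27 + 0.1781·37 = 65.1593
  x_3 = 0.0895·8 + 0.1438·95 + 0.1562·31 + 1.0899·27 + 0.1207·27 + 0.1256·37 = 56.5483
  x_4 = 0.1771·8 + 0.1063·95 + 0.2108·31 + 0.1571·27 + 1.1448·27 + 0.1264·37 = 57.8738
  x_5 = 0.2100·8 + 0.0569·95 + 0.2122·31 + 0.0968·27 + 0.1207·27 + 1.1788·37 = 63.1515

L[5,0] = 0.2100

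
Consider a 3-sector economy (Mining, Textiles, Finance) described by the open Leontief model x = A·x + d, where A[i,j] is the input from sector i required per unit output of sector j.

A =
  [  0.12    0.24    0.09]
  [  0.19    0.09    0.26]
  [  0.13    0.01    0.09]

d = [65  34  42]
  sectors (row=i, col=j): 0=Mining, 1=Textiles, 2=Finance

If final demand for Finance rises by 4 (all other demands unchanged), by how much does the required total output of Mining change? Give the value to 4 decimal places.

Form M = I − A:
  [  0.88   -0.24   -0.09]
  [ -0.19    0.91   -0.26]
  [ -0.13   -0.01    0.91]
Leontief inverse L = M⁻¹:
  [  1.2395    0.3293    0.2167]
  [  0.3104    1.1848    0.3692]
  [  0.1805    0.0601    1.1339]
Total output x = L · d:
  x_0 = 1.2395·65 + 0.3293·34 + 0.2167·42 = 100.8602
  x_1 = 0.3104·65 + 1.1848·34 + 0.3692·42 = 75.9634
  x_2 = 0.1805·65 + 0.0601·34 + 1.1339·42 = 61.3972
Δx_0 = L[0,2] · Δd_2 = 0.2167 · 4 = 0.8666

0.8666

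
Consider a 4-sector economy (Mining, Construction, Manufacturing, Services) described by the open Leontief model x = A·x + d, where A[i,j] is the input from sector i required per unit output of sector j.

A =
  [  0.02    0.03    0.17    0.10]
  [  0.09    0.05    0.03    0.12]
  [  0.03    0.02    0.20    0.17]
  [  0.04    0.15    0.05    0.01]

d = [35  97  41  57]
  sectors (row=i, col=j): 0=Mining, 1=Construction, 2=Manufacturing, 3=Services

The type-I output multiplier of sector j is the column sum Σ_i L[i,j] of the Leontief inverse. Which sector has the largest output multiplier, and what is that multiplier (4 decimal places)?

Form M = I − A:
  [  0.98   -0.03   -0.17   -0.10]
  [ -0.09    0.95   -0.03   -0.12]
  [ -0.03   -0.02    0.80   -0.17]
  [ -0.04   -0.15   -0.05    0.99]
Leontief inverse L = M⁻¹:
  [  1.0394    0.0618    0.2327    0.1524]
  [  0.1079    1.0820    0.0732    0.1546]
  [  0.0547    0.0654    1.2786    0.2330]
  [  0.0611    0.1697    0.0851    1.0515]
Total output x = L · d:
  x_0 = 1.0394·35 + 0.0618·97 + 0.2327·41 + 0.1524·57 = 60.6051
  x_1 = 0.1079·35 + 1.0820·97 + 0.0732·41 + 0.1546·57 = 120.5435
  x_2 = 0.0547·35 + 0.0654·97 + 1.2786·41 + 0.2330·57 = 73.9664
  x_3 = 0.0611·35 + 0.1697·97 + 0.0851·41 + 1.0515·57 = 82.0243
Output multipliers (column sums of L):
  Mining: 1.2631
  Construction: 1.3790
  Manufacturing: 1.6696
  Services: 1.5915

Manufacturing (1.6696)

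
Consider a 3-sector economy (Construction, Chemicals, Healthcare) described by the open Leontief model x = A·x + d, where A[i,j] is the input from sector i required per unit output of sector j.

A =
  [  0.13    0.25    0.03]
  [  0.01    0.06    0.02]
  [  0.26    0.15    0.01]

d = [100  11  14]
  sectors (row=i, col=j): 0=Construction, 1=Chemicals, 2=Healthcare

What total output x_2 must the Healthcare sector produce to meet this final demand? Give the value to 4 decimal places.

47.9415

Form M = I − A:
  [  0.87   -0.25   -0.03]
  [ -0.01    0.94   -0.02]
  [ -0.26   -0.15    0.99]
Leontief inverse L = M⁻¹:
  [  1.1655    0.3166    0.0417]
  [  0.0190    1.0724    0.0222]
  [  0.3090    0.2456    1.0244]
Total output x = L · d:
  x_0 = 1.1655·100 + 0.3166·11 + 0.0417·14 = 120.6202
  x_1 = 0.0190·100 + 1.0724·11 + 0.0222·14 = 14.0054
  x_2 = 0.3090·100 + 0.2456·11 + 1.0244·14 = 47.9415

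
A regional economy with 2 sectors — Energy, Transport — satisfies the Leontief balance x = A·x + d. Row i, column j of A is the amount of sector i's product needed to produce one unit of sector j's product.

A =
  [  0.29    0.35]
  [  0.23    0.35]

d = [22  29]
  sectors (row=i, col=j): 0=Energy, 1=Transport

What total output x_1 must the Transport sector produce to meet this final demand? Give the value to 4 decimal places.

67.3228

Form M = I − A:
  [  0.71   -0.35]
  [ -0.23    0.65]
Leontief inverse L = M⁻¹:
  [  1.7060    0.9186]
  [  0.6037    1.8635]
Total output x = L · d:
  x_0 = 1.7060·22 + 0.9186·29 = 64.1732
  x_1 = 0.6037·22 + 1.8635·29 = 67.3228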